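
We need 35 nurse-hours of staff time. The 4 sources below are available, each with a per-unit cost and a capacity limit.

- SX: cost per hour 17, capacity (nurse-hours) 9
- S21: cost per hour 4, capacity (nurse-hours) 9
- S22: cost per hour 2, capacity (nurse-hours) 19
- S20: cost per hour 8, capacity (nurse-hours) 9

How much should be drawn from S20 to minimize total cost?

7

Fill from the cheapest source first.
Take 19 from S22 at 2 — need 16 more.
S21 (4): use full 9 — 7 nurse-hours to go.
Take 7 from S20 at 8 to finish.
SX: unused.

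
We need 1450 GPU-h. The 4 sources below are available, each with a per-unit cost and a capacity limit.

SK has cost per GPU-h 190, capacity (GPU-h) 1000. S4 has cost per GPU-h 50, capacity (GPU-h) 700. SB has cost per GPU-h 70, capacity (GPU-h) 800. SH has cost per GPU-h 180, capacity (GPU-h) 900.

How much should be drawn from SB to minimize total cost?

750

Fill from the cheapest source first.
Take 700 from S4 at 50 ; need 750 more.
Take 750 from SB at 70 to finish.
SH, SK: unused.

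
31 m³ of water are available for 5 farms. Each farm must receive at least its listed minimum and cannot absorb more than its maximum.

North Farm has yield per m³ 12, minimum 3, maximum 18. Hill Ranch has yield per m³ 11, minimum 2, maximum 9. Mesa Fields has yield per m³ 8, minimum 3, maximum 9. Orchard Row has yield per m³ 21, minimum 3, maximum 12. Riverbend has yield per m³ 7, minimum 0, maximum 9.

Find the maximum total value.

Meeting every minimum uses 3+2+3+3+0 = 11 m³, leaving 20.
Rank by yield per m³: Orchard Row 21 > North Farm 12 > Hill Ranch 11 > Mesa Fields 8 > Riverbend 7.
Give Orchard Row 9 more to hit its cap of 12 — 11 left.
North Farm has room for 15 more but only 11 remain, so it gets 14.
Total = 12×14 + 11×2 + 8×3 + 21×12 = 466.

466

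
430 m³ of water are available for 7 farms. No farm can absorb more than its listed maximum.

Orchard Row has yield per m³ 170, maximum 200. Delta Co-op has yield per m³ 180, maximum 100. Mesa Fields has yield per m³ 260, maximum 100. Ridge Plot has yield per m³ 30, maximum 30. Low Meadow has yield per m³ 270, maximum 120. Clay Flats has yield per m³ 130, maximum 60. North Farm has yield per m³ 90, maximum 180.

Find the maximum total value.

Rank by yield per m³: Low Meadow 270 > Mesa Fields 260 > Delta Co-op 180 > Orchard Row 170 > Clay Flats 130 > North Farm 90 > Ridge Plot 30.
Give Low Meadow 120 to hit its cap of 120 → 310 left.
Give Mesa Fields 100 to hit its cap of 100 → 210 left.
Delta Co-op: +100 to 100 (cap) → 110 left.
Only 110 left; Orchard Row takes them to reach 110.
Total = 170×110 + 180×100 + 260×100 + 270×120 = 95100.

95100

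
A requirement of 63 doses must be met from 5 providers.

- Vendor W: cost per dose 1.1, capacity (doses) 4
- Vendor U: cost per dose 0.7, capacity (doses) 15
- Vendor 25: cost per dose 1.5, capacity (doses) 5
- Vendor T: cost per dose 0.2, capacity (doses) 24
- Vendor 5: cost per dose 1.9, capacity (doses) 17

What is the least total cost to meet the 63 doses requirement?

55.7

Cheapest first:
Vendor T (0.2): use full 24 — 39 doses to go.
Take 15 from Vendor U at 0.7 — need 24 more.
Vendor W (1.1): use full 4 — 20 doses to go.
Vendor 25 (1.5): use full 5 — 15 doses to go.
Vendor 5 at 1.9: take 15 of its 17 — requirement met.
Cost = 24×0.2 + 15×0.7 + 4×1.1 + 5×1.5 + 15×1.9 = 55.7.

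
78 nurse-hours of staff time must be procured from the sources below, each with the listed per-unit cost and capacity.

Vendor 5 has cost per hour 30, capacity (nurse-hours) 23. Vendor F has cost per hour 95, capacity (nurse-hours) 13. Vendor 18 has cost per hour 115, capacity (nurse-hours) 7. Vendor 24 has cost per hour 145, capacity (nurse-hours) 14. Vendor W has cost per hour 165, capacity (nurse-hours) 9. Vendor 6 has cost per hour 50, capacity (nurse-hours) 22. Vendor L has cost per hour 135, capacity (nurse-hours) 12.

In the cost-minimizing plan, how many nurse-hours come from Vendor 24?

1

Use sources in increasing cost order.
Vendor 5 at 30: take all 23 nurse-hours → 55 still needed.
Vendor 6 (50): use full 22 → 33 nurse-hours to go.
Take 13 from Vendor F at 95 → need 20 more.
Take 7 from Vendor 18 at 115 → need 13 more.
Take 12 from Vendor L at 135 → need 1 more.
Vendor 24 at 145: take 1 of its 14 → requirement met.
Vendor W: unused.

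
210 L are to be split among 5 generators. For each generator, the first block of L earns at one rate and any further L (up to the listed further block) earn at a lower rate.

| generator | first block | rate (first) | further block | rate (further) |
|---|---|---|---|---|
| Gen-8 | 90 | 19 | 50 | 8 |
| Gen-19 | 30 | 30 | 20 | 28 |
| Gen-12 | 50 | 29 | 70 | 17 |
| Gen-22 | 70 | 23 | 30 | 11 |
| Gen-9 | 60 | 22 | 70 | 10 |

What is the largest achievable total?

5400

Order all 10 blocks by rate: Gen-19/tier1 30 > Gen-12/tier1 29 > Gen-19/tier2 28 > Gen-22/tier1 23 > Gen-9/tier1 22 > Gen-8/tier1 19 > Gen-12/tier2 17 > Gen-22/tier2 11 > Gen-9/tier2 10 > Gen-8/tier2 8.
Gen-19/tier1 (30): +30 ; 180 left.
Fill Gen-12 tier1 block (50 at 29) ; 130 left.
Fill Gen-19 tier2 block (20 at 28) ; 110 left.
Fill Gen-22 tier1 block (70 at 23) ; 40 left.
Gen-9 tier1 at 22: only 40 left, fill 40.
Total = 30×30 + 29×50 + 28×20 + 23×70 + 22×40 = 5400.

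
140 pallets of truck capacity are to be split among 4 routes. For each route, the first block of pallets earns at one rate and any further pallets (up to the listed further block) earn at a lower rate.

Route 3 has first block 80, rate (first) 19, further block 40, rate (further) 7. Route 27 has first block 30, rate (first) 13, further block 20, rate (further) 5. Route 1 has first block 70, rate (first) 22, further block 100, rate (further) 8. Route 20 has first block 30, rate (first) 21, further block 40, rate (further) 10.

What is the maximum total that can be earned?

2930

Rank every tier by rate: Route 1/T1 22 > Route 20/T1 21 > Route 3/T1 19 > Route 27/T1 13 > Route 20/T2 10 > Route 1/T2 8 > Route 3/T2 7 > Route 27/T2 5.
Fill Route 1 T1 block (70 at 22) → 70 left.
Fill Route 20 T1 block (30 at 21) → 40 left.
Route 3 T1 at 19: only 40 left, fill 40.
Total = 22×70 + 21×30 + 19×40 = 2930.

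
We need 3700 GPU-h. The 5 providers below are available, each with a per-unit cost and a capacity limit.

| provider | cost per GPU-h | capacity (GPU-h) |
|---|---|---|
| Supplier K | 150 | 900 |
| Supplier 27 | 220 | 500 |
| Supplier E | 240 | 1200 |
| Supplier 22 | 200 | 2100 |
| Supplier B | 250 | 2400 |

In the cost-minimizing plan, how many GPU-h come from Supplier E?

200

Cheapest first:
Supplier K at 150: take all 900 GPU-h — 2800 still needed.
Supplier 22 at 200: take all 2100 GPU-h — 700 still needed.
Supplier 27 (220): use full 500 — 200 GPU-h to go.
Supplier E at 240: take 200 of its 1200 — requirement met.
Supplier B: unused.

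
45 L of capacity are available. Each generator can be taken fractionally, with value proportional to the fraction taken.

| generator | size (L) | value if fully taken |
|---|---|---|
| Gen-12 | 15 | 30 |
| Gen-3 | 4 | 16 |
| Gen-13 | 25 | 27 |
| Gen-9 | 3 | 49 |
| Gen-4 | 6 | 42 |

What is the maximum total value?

155.36

Best value per unit of size first: Gen-9 49/3≈16.3, Gen-4 42/6≈7, Gen-3 16/4≈4, Gen-12 30/15≈2, Gen-13 27/25≈1.08.
Gen-9: take in full, 3 L for value 49 ; 42 left.
Take all of Gen-4 (6 L, value 42) ; 36 L left.
All 4 L of Gen-3 fit (value 16) ; 32 remain.
Gen-12: take in full, 15 L for value 30 ; 17 left.
Fill the last 17 L with part of Gen-13: 17/25 of it earns 18.36.
Total value = 155.36.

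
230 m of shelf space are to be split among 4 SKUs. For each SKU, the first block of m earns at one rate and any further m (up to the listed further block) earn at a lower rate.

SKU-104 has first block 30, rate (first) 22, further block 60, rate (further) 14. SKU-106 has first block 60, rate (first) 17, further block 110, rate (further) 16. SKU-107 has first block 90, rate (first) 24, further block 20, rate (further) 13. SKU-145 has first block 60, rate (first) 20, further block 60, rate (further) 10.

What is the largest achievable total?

Treat each block as its own option and order by rate: SKU-107/first 24 > SKU-104/first 22 > SKU-145/first 20 > SKU-106/first 17 > SKU-106/second 16 > SKU-104/second 14 > SKU-107/second 13 > SKU-145/second 10.
SKU-107/first (24): +90 — 140 left.
Fill SKU-104 first block (30 at 22) — 110 left.
SKU-145/first (20): +60 — 50 left.
SKU-106 first at 17: only 50 left, fill 50.
Total = 24×90 + 22×30 + 20×60 + 17×50 = 4870.

4870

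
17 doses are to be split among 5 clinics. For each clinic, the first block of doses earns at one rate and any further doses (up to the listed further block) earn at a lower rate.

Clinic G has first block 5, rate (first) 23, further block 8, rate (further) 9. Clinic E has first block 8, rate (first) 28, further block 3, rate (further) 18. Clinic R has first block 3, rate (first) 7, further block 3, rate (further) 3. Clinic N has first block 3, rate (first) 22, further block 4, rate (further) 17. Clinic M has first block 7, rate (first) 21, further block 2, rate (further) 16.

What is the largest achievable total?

Order all 10 blocks by rate: Clinic E/first 28 > Clinic G/first 23 > Clinic N/first 22 > Clinic M/first 21 > Clinic E/second 18 > Clinic N/second 17 > Clinic M/second 16 > Clinic G/second 9 > Clinic R/first 7 > Clinic R/second 3.
Clinic E/first (28): +8 — 9 left.
Clinic G first at 23: fill all 5 — 4 left.
Clinic N first at 22: fill all 3 — 1 left.
Clinic M first at 21: only 1 left, fill 1.
Total = 28×8 + 23×5 + 22×3 + 21×1 = 426.

426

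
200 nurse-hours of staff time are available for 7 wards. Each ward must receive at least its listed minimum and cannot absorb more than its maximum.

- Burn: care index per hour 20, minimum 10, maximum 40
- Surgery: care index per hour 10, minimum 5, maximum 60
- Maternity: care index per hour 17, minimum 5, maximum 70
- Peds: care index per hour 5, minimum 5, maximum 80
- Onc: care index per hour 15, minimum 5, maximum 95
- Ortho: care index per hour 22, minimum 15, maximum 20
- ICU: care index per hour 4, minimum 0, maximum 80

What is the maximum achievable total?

3405

Meeting every minimum uses 10+5+5+5+5+15+0 = 45 nurse-hours, leaving 155.
Highest care index per hour first: Ortho 22 > Burn 20 > Maternity 17 > Onc 15 > Surgery 10 > Peds 5 > ICU 4.
Ortho: +5 to 20 (cap) → 150 left.
Burn: +30 to 40 (cap) → 120 left.
Maternity: +65 to 70 (cap) → 55 left.
Only 55 left; Onc takes them to reach 60.
Total = 20×40 + 10×5 + 17×70 + 5×5 + 15×60 + 22×20 = 3405.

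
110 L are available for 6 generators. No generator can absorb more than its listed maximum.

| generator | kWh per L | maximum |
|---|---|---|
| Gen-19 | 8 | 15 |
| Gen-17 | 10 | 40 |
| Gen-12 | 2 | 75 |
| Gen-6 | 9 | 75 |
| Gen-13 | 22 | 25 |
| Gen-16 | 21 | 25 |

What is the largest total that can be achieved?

Order the generators by kWh per L: Gen-13 22 > Gen-16 21 > Gen-17 10 > Gen-6 9 > Gen-19 8 > Gen-12 2.
Gen-13: +25 to 25 (cap) ; 85 left.
Gen-16: +25 to 25 (cap) ; 60 left.
Gen-17 takes 40 to reach its cap of 40 ; 20 left.
Only 20 left; Gen-6 takes them to reach 20.
Total = 10×40 + 9×20 + 22×25 + 21×25 = 1655.

1655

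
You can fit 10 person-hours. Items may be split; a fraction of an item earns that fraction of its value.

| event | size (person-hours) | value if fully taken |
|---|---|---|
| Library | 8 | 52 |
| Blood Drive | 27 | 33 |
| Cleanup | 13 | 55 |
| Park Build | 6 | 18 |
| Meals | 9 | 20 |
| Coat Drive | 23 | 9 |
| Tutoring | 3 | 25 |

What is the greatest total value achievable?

Best value per unit of size first: Tutoring 25/3≈8.33, Library 52/8≈6.5, Cleanup 55/13≈4.23, Park Build 18/6≈3, Meals 20/9≈2.22, Blood Drive 33/27≈1.22, Coat Drive 9/23≈0.391.
Take all of Tutoring (3 person-hours, value 25) → 7 person-hours left.
Only 7 person-hours remain; take 7/8 of Library for value 52×7/8 = 45.5.
Total value = 70.5.

70.5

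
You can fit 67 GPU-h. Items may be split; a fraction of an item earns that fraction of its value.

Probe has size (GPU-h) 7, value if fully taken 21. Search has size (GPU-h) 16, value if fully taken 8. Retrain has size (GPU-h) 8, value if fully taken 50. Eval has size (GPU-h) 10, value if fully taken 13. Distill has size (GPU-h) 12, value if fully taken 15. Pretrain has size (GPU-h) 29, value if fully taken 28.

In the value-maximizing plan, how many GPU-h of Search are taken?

Rank by value-to-size ratio: Retrain 50/8≈6.25, Probe 21/7≈3, Eval 13/10≈1.3, Distill 15/12≈1.25, Pretrain 28/29≈0.966, Search 8/16≈0.5.
All 8 GPU-h of Retrain fit (value 50) — 59 remain.
All 7 GPU-h of Probe fit (value 21) — 52 remain.
All 10 GPU-h of Eval fit (value 13) — 42 remain.
Take all of Distill (12 GPU-h, value 15) — 30 GPU-h left.
All 29 GPU-h of Pretrain fit (value 28) — 1 remain.
Fill the last 1 GPU-h with part of Search: 1/16 of it earns 0.5.

1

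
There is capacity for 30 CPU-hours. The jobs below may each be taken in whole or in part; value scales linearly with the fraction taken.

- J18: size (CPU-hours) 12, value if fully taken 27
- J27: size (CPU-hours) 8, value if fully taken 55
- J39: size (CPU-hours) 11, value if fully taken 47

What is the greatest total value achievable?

Sort by value density: J27 55/8≈6.88, J39 47/11≈4.27, J18 27/12≈2.25.
J27: take in full, 8 CPU-hours for value 55 ; 22 left.
Take all of J39 (11 CPU-hours, value 47) ; 11 CPU-hours left.
11 CPU-hours left: a 11/12 share of J18 gives 27×11/12 = 24.75.
Total value = 126.75.

126.75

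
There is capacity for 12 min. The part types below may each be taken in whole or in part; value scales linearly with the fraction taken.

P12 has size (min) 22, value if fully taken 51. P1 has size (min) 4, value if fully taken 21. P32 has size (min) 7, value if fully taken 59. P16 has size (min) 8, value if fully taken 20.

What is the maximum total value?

Best value per unit of size first: P32 59/7≈8.43, P1 21/4≈5.25, P16 20/8≈2.5, P12 51/22≈2.32.
All 7 min of P32 fit (value 59) — 5 remain.
Take all of P1 (4 min, value 21) — 1 min left.
Fill the last 1 min with part of P16: 1/8 of it earns 2.5.
Total value = 82.5.

82.5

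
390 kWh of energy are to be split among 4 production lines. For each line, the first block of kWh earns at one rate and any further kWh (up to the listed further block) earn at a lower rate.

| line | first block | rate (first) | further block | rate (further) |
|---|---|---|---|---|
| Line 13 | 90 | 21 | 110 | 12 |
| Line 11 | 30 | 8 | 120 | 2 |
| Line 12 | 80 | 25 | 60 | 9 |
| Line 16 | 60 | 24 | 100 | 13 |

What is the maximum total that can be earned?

7350

Rank every tier by rate: Line 12/tier1 25 > Line 16/tier1 24 > Line 13/tier1 21 > Line 16/tier2 13 > Line 13/tier2 12 > Line 12/tier2 9 > Line 11/tier1 8 > Line 11/tier2 2.
Line 12 tier1 at 25: fill all 80 — 310 left.
Line 16/tier1 (24): +60 — 250 left.
Fill Line 13 tier1 block (90 at 21) — 160 left.
Line 16/tier2 (13): +100 — 60 left.
Line 13 tier2 at 12: only 60 left, fill 60.
Total = 25×80 + 24×60 + 21×90 + 13×100 + 12×60 = 7350.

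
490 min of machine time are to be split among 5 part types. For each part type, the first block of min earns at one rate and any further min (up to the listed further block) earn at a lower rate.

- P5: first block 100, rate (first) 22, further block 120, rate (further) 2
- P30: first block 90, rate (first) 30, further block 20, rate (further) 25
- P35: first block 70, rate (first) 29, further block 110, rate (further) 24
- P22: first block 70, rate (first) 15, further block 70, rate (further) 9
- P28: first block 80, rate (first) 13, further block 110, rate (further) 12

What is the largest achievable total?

11510

Order all 10 blocks by rate: P30/first 30 > P35/first 29 > P30/second 25 > P35/second 24 > P5/first 22 > P22/first 15 > P28/first 13 > P28/second 12 > P22/second 9 > P5/second 2.
P30/first (30): +90 → 400 left.
P35 first at 29: fill all 70 → 330 left.
Fill P30 second block (20 at 25) → 310 left.
Fill P35 second block (110 at 24) → 200 left.
P5 first at 22: fill all 100 → 100 left.
P22/first (15): +70 → 30 left.
30 remain; put them into P28 first at 13.
Total = 30×90 + 29×70 + 25×20 + 24×110 + 22×100 + 15×70 + 13×30 = 11510.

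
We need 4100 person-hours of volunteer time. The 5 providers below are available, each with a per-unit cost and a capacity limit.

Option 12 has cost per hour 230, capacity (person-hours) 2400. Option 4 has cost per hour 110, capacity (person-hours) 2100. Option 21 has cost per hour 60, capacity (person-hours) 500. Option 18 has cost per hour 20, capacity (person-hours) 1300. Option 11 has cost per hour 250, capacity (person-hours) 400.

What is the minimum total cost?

333000

Fill from the cheapest provider first.
Take 1300 from Option 18 at 20 ; need 2800 more.
Take 500 from Option 21 at 60 ; need 2300 more.
Option 4 at 110: take all 2100 person-hours ; 200 still needed.
Option 12 at 230: take 200 of its 2400 ; requirement met.
Option 11: unused.
Cost = 1300×20 + 500×60 + 2100×110 + 200×230 = 333000.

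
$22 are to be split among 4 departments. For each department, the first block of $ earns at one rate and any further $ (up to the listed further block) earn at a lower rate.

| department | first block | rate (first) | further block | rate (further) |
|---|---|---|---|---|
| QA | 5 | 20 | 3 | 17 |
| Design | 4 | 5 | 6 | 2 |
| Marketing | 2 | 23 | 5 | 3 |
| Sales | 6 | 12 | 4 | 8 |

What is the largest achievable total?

311

Rank every tier by rate: Marketing/tier1 23 > QA/tier1 20 > QA/tier2 17 > Sales/tier1 12 > Sales/tier2 8 > Design/tier1 5 > Marketing/tier2 3 > Design/tier2 2.
Marketing tier1 at 23: fill all 2 → 20 left.
Fill QA tier1 block (5 at 20) → 15 left.
QA/tier2 (17): +3 → 12 left.
Sales tier1 at 12: fill all 6 → 6 left.
Fill Sales tier2 block (4 at 8) → 2 left.
2 remain; put them into Design tier1 at 5.
Total = 23×2 + 20×5 + 17×3 + 12×6 + 8×4 + 5×2 = 311.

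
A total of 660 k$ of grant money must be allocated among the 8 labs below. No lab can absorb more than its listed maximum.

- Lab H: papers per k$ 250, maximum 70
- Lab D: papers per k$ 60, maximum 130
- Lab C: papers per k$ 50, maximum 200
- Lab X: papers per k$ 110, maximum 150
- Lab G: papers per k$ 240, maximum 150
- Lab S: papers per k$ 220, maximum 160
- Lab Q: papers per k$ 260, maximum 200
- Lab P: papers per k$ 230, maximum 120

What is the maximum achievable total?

Rank by papers per k$: Lab Q 260 > Lab H 250 > Lab G 240 > Lab P 230 > Lab S 220 > Lab X 110 > Lab D 60 > Lab C 50.
Lab Q takes 200 to reach its cap of 200 → 460 left.
Lab H takes 70 to reach its cap of 70 → 390 left.
Lab G takes 150 to reach its cap of 150 → 240 left.
Lab P takes 120 to reach its cap of 120 → 120 left.
Lab S: +120 (room for 160) → 120. Pool exhausted.
Total = 250×70 + 240×150 + 220×120 + 260×200 + 230×120 = 159500.

159500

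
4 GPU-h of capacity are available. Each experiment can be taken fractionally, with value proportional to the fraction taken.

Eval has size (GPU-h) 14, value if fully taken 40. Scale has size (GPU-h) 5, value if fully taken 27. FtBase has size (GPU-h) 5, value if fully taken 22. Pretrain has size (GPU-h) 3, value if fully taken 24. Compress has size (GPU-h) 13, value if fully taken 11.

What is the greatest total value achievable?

Rank by value-to-size ratio: Pretrain 24/3≈8, Scale 27/5≈5.4, FtBase 22/5≈4.4, Eval 40/14≈2.86, Compress 11/13≈0.846.
Pretrain: take in full, 3 GPU-h for value 24 → 1 left.
Fill the last 1 GPU-h with part of Scale: 1/5 of it earns 5.4.
Total value = 29.4.

29.4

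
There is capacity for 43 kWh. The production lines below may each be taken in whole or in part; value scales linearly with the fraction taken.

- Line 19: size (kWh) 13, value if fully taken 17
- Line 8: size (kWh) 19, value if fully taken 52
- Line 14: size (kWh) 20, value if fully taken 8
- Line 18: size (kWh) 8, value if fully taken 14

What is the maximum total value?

Rank by value-to-size ratio: Line 8 52/19≈2.74, Line 18 14/8≈1.75, Line 19 17/13≈1.31, Line 14 8/20≈0.4.
All 19 kWh of Line 8 fit (value 52) → 24 remain.
All 8 kWh of Line 18 fit (value 14) → 16 remain.
Take all of Line 19 (13 kWh, value 17) → 3 kWh left.
3 kWh left: a 3/20 share of Line 14 gives 8×3/20 = 1.2.
Total value = 84.2.

84.2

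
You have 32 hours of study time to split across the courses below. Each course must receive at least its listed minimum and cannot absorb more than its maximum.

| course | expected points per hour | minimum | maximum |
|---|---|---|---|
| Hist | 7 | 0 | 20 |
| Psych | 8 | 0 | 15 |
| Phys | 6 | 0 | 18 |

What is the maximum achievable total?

239

Meeting every minimum uses 0+0+0 = 0 hours, leaving 32.
Highest expected points per hour first: Psych 8 > Hist 7 > Phys 6.
Give Psych 15 more to hit its cap of 15 ; 17 left.
Hist has room for 20 more but only 17 remain, so it gets 17.
Total = 7×17 + 8×15 = 239.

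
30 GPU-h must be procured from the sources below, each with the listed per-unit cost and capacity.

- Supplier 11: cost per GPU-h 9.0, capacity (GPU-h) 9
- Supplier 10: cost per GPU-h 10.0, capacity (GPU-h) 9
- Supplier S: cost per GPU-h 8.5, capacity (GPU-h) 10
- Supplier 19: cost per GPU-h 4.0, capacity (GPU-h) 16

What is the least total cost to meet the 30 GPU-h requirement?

Fill from the cheapest source first.
Take 16 from Supplier 19 at 4.0 → need 14 more.
Supplier S at 8.5: take all 10 GPU-h → 4 still needed.
Supplier 11 (9.0): take the remaining 4 → done.
Supplier 10: unused.
Cost = 16×4.0 + 10×8.5 + 4×9.0 = 185.

185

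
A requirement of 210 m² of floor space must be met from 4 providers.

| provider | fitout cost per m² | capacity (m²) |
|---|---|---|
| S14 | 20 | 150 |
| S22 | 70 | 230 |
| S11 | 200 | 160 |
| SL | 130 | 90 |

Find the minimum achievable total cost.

7200

Cheapest first:
Take 150 from S14 at 20 — need 60 more.
S22 (70): take the remaining 60 — done.
SL, S11: unused.
Cost = 150×20 + 60×70 = 7200.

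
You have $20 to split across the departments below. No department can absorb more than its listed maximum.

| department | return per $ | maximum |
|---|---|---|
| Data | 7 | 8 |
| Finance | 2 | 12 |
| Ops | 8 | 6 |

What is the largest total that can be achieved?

116

Order the departments by return per $: Ops 8 > Data 7 > Finance 2.
Ops: +6 to 6 (cap) — 14 left.
Give Data 8 to hit its cap of 8 — 6 left.
Only 6 left; Finance takes them to reach 6.
Total = 7×8 + 2×6 + 8×6 = 116.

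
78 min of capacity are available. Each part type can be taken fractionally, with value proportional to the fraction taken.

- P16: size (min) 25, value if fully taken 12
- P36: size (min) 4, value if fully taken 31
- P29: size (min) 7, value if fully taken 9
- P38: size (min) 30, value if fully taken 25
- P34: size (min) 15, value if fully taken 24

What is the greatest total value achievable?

99.56

Best value per unit of size first: P36 31/4≈7.75, P34 24/15≈1.6, P29 9/7≈1.29, P38 25/30≈0.833, P16 12/25≈0.48.
P36: take in full, 4 min for value 31 → 74 left.
All 15 min of P34 fit (value 24) → 59 remain.
P29: take in full, 7 min for value 9 → 52 left.
P38: take in full, 30 min for value 25 → 22 left.
Only 22 min remain; take 22/25 of P16 for value 12×22/25 = 10.56.
Total value = 99.56.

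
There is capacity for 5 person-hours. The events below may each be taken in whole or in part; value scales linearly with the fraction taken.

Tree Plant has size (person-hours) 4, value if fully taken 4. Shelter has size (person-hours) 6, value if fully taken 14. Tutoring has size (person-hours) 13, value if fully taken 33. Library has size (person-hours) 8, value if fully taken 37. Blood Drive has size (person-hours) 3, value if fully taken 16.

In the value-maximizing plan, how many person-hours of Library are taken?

2

Rank by value-to-size ratio: Blood Drive 16/3≈5.33, Library 37/8≈4.62, Tutoring 33/13≈2.54, Shelter 14/6≈2.33, Tree Plant 4/4≈1.
Blood Drive: take in full, 3 person-hours for value 16 — 2 left.
Fill the last 2 person-hours with part of Library: 2/8 of it earns 9.25.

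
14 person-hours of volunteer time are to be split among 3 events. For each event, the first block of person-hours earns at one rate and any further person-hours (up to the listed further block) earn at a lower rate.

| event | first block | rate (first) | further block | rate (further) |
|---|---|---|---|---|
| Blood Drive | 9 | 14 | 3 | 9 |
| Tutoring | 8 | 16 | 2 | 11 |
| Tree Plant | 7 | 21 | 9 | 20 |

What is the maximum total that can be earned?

287

Order all 6 blocks by rate: Tree Plant/tier1 21 > Tree Plant/tier2 20 > Tutoring/tier1 16 > Blood Drive/tier1 14 > Tutoring/tier2 11 > Blood Drive/tier2 9.
Tree Plant tier1 at 21: fill all 7 — 7 left.
Tree Plant/tier2: +7 of 9 at 20; pool empty.
Total = 21×7 + 20×7 = 287.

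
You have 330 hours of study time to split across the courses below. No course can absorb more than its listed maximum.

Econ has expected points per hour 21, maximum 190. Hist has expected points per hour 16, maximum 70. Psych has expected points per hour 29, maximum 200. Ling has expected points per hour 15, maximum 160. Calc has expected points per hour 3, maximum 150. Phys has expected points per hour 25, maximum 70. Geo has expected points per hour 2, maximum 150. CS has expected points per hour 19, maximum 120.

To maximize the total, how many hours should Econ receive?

Order the courses by expected points per hour: Psych 29 > Phys 25 > Econ 21 > CS 19 > Hist 16 > Ling 15 > Calc 3 > Geo 2.
Psych takes 200 to reach its cap of 200 ; 130 left.
Phys takes 70 to reach its cap of 70 ; 60 left.
Only 60 left; Econ takes them to reach 60.

60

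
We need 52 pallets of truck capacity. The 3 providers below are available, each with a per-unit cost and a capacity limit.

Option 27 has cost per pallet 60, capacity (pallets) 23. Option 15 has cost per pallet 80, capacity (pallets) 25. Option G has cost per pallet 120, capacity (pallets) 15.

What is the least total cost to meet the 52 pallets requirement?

Cheapest first:
Option 27 at 60: take all 23 pallets — 29 still needed.
Option 15 at 80: take all 25 pallets — 4 still needed.
Take 4 from Option G at 120 to finish.
Cost = 23×60 + 25×80 + 4×120 = 3860.

3860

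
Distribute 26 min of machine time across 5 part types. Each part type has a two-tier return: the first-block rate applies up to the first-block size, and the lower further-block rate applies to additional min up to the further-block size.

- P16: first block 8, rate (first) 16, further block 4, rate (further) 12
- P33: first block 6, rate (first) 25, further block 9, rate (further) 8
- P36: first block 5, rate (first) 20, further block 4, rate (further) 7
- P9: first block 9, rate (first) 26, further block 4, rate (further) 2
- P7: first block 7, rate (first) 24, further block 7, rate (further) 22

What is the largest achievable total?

640

Order all 10 blocks by rate: P9/T1 26 > P33/T1 25 > P7/T1 24 > P7/T2 22 > P36/T1 20 > P16/T1 16 > P16/T2 12 > P33/T2 8 > P36/T2 7 > P9/T2 2.
P9 T1 at 26: fill all 9 → 17 left.
P33 T1 at 25: fill all 6 → 11 left.
Fill P7 T1 block (7 at 24) → 4 left.
P7 T2 at 22: only 4 left, fill 4.
Total = 26×9 + 25×6 + 24×7 + 22×4 = 640.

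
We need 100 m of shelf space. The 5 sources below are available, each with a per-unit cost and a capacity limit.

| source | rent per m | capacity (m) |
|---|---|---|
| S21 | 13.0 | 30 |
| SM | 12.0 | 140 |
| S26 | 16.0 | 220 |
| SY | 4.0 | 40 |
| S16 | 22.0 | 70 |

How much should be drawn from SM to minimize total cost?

60

Cheapest first:
SY (4.0): use full 40 — 60 m to go.
SM (12.0): take the remaining 60 — done.
S21, S26, S16: unused.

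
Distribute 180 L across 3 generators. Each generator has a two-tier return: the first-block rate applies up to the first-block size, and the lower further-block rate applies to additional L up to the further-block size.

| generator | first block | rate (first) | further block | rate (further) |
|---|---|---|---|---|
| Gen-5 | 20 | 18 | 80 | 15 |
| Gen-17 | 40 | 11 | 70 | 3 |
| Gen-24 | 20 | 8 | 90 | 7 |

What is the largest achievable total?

Order all 6 blocks by rate: Gen-5/T1 18 > Gen-5/T2 15 > Gen-17/T1 11 > Gen-24/T1 8 > Gen-24/T2 7 > Gen-17/T2 3.
Gen-5 T1 at 18: fill all 20 — 160 left.
Fill Gen-5 T2 block (80 at 15) — 80 left.
Fill Gen-17 T1 block (40 at 11) — 40 left.
Gen-24 T1 at 8: fill all 20 — 20 left.
Gen-24/T2: +20 of 90 at 7; pool empty.
Total = 18×20 + 15×80 + 11×40 + 8×20 + 7×20 = 2300.

2300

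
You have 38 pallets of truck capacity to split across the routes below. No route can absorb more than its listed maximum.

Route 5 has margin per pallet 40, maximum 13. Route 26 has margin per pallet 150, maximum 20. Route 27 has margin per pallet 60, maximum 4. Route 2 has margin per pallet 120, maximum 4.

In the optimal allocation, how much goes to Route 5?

10

Highest margin per pallet first: Route 26 150 > Route 2 120 > Route 27 60 > Route 5 40.
Route 26: +20 to 20 (cap) → 18 left.
Route 2: +4 to 4 (cap) → 14 left.
Route 27: +4 to 4 (cap) → 10 left.
Only 10 left; Route 5 takes them to reach 10.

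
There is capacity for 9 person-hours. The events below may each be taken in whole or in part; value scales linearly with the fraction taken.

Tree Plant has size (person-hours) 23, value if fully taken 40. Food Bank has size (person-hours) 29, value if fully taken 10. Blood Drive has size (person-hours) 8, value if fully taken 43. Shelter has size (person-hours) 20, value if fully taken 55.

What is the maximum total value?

Rank by value-to-size ratio: Blood Drive 43/8≈5.38, Shelter 55/20≈2.75, Tree Plant 40/23≈1.74, Food Bank 10/29≈0.345.
Take all of Blood Drive (8 person-hours, value 43) → 1 person-hours left.
Fill the last 1 person-hours with part of Shelter: 1/20 of it earns 2.75.
Total value = 45.75.

45.75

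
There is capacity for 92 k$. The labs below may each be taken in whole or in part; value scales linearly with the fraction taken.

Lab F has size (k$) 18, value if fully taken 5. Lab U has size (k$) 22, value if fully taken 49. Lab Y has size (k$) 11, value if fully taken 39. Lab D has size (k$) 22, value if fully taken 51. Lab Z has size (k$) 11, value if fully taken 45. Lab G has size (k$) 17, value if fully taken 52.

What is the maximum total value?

238.5

Best value per unit of size first: Lab Z 45/11≈4.09, Lab Y 39/11≈3.55, Lab G 52/17≈3.06, Lab D 51/22≈2.32, Lab U 49/22≈2.23, Lab F 5/18≈0.278.
All 11 k$ of Lab Z fit (value 45) ; 81 remain.
Lab Y: take in full, 11 k$ for value 39 ; 70 left.
Take all of Lab G (17 k$, value 52) ; 53 k$ left.
All 22 k$ of Lab D fit (value 51) ; 31 remain.
Lab U: take in full, 22 k$ for value 49 ; 9 left.
Fill the last 9 k$ with part of Lab F: 9/18 of it earns 2.5.
Total value = 238.5.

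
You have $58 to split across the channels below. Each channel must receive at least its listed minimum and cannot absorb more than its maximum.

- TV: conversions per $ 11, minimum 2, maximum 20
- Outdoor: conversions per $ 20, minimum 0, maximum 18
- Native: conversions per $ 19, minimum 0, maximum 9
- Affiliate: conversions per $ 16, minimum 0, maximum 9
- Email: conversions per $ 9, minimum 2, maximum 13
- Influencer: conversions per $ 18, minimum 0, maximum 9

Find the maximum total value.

Meeting every minimum uses 2+0+0+0+2+0 = 4 $, leaving 54.
Order the channels by conversions per $: Outdoor 20 > Native 19 > Influencer 18 > Affiliate 16 > TV 11 > Email 9.
Outdoor: +18 to 18 (cap) — 36 left.
Native: +9 to 9 (cap) — 27 left.
Give Influencer 9 more to hit its cap of 9 — 18 left.
Affiliate: +9 to 9 (cap) — 9 left.
TV has room for 18 more but only 9 remain, so it gets 11.
Total = 11×11 + 20×18 + 19×9 + 16×9 + 9×2 + 18×9 = 976.

976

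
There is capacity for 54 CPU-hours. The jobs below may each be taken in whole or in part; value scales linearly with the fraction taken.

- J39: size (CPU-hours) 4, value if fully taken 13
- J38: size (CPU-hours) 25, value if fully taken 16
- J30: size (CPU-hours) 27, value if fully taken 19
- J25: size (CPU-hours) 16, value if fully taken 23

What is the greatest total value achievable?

59.48

Sort by value density: J39 13/4≈3.25, J25 23/16≈1.44, J30 19/27≈0.704, J38 16/25≈0.64.
J39: take in full, 4 CPU-hours for value 13 — 50 left.
All 16 CPU-hours of J25 fit (value 23) — 34 remain.
Take all of J30 (27 CPU-hours, value 19) — 7 CPU-hours left.
Fill the last 7 CPU-hours with part of J38: 7/25 of it earns 4.48.
Total value = 59.48.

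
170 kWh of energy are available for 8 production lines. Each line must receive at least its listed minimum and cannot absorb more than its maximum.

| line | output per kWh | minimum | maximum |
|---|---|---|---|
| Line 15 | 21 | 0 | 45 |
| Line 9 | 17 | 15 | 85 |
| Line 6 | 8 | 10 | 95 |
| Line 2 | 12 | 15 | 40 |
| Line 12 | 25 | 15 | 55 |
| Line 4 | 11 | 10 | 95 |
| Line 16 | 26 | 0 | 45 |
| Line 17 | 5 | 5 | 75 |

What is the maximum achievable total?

3510

Meeting every minimum uses 0+15+10+15+15+10+0+5 = 70 kWh, leaving 100.
Rank by output per kWh: Line 16 26 > Line 12 25 > Line 15 21 > Line 9 17 > Line 2 12 > Line 4 11 > Line 6 8 > Line 17 5.
Give Line 16 45 more to hit its cap of 45 → 55 left.
Give Line 12 40 more to hit its cap of 55 → 15 left.
Line 15: +15 (room for 45) → 15. Pool exhausted.
Total = 21×15 + 17×15 + 8×10 + 12×15 + 25×55 + 11×10 + 26×45 + 5×5 = 3510.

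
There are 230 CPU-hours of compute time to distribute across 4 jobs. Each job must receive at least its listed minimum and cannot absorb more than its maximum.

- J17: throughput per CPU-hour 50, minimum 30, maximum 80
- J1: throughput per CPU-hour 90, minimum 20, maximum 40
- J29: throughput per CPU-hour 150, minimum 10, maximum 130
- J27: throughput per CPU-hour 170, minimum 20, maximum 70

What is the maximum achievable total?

Meeting every minimum uses 30+20+10+20 = 80 CPU-hours, leaving 150.
Highest throughput per CPU-hour first: J27 170 > J29 150 > J1 90 > J17 50.
J27: +50 to 70 (cap) → 100 left.
J29 has room for 120 more but only 100 remain, so it gets 110.
Total = 50×30 + 90×20 + 150×110 + 170×70 = 31700.

31700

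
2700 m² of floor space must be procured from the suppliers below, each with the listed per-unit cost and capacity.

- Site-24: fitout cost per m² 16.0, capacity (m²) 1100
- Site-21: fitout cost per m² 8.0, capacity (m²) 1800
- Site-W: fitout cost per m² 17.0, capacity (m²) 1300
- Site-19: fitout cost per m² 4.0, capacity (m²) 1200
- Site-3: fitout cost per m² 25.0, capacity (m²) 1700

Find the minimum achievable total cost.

16800

Fill from the cheapest supplier first.
Site-19 at 4.0: take all 1200 m² → 1500 still needed.
Take 1500 from Site-21 at 8.0 to finish.
Site-24, Site-W, Site-3: unused.
Cost = 1200×4.0 + 1500×8.0 = 16800.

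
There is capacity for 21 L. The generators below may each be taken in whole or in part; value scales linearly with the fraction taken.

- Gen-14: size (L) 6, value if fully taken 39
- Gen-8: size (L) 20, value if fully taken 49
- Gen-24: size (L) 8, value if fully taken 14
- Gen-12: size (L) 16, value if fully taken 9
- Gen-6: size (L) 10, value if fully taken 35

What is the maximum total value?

Sort by value density: Gen-14 39/6≈6.5, Gen-6 35/10≈3.5, Gen-8 49/20≈2.45, Gen-24 14/8≈1.75, Gen-12 9/16≈0.562.
All 6 L of Gen-14 fit (value 39) → 15 remain.
Gen-6: take in full, 10 L for value 35 → 5 left.
Only 5 L remain; take 5/20 of Gen-8 for value 49×5/20 = 12.25.
Total value = 86.25.

86.25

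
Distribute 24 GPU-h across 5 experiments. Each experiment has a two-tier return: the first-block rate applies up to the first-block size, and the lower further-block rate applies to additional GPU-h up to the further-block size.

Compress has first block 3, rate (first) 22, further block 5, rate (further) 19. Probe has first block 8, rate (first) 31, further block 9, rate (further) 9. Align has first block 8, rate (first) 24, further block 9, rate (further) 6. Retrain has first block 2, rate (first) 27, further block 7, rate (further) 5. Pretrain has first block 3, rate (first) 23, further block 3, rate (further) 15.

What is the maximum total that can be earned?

629

Treat each block as its own option and order by rate: Probe/first 31 > Retrain/first 27 > Align/first 24 > Pretrain/first 23 > Compress/first 22 > Compress/second 19 > Pretrain/second 15 > Probe/second 9 > Align/second 6 > Retrain/second 5.
Probe/first (31): +8 → 16 left.
Retrain first at 27: fill all 2 → 14 left.
Align first at 24: fill all 8 → 6 left.
Fill Pretrain first block (3 at 23) → 3 left.
Compress/first (22): +3 → 0 left.
Total = 31×8 + 27×2 + 24×8 + 23×3 + 22×3 = 629.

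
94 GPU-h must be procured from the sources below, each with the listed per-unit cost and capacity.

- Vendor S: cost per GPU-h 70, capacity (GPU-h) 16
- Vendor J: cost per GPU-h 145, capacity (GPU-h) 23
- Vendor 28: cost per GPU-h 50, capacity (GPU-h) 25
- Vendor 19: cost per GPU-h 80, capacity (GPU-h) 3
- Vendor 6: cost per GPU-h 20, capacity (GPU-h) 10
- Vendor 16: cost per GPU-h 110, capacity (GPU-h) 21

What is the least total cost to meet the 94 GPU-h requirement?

7875

Cheapest first:
Take 10 from Vendor 6 at 20 ; need 84 more.
Vendor 28 at 50: take all 25 GPU-h ; 59 still needed.
Vendor S (70): use full 16 ; 43 GPU-h to go.
Take 3 from Vendor 19 at 80 ; need 40 more.
Vendor 16 (110): use full 21 ; 19 GPU-h to go.
Vendor J (145): take the remaining 19 ; done.
Cost = 10×20 + 25×50 + 16×70 + 3×80 + 21×110 + 19×145 = 7875.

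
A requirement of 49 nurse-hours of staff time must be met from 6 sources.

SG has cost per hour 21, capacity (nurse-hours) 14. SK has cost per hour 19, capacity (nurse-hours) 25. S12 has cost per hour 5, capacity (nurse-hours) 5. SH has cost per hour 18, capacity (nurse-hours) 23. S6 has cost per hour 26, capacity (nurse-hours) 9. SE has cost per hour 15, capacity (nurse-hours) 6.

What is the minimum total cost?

814

Cheapest first:
S12 (5): use full 5 ; 44 nurse-hours to go.
Take 6 from SE at 15 ; need 38 more.
Take 23 from SH at 18 ; need 15 more.
SK (19): take the remaining 15 ; done.
SG, S6: unused.
Cost = 5×5 + 6×15 + 23×18 + 15×19 = 814.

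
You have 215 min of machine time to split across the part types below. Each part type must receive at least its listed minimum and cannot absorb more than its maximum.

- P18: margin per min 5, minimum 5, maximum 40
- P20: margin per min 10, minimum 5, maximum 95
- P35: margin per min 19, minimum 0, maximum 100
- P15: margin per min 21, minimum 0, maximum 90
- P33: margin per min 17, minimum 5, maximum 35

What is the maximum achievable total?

4120

Meeting every minimum uses 5+5+0+0+5 = 15 min, leaving 200.
Highest margin per min first: P15 21 > P35 19 > P33 17 > P20 10 > P18 5.
Give P15 90 more to hit its cap of 90 ; 110 left.
Give P35 100 more to hit its cap of 100 ; 10 left.
Only 10 left; P33 takes them to reach 15.
Total = 5×5 + 10×5 + 19×100 + 21×90 + 17×15 = 4120.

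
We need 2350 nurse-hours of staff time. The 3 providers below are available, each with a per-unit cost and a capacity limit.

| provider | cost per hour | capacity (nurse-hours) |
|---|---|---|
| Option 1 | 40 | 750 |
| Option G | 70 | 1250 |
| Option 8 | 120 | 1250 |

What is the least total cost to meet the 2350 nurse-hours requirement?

Cheapest first:
Option 1 (40): use full 750 — 1600 nurse-hours to go.
Option G at 70: take all 1250 nurse-hours — 350 still needed.
Take 350 from Option 8 at 120 to finish.
Cost = 750×40 + 1250×70 + 350×120 = 159500.

159500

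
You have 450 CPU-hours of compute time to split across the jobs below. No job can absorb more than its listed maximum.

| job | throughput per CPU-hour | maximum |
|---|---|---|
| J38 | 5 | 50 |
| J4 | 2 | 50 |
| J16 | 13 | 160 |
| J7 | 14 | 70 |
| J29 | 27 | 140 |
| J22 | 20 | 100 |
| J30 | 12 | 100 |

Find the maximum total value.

8580

Rank by throughput per CPU-hour: J29 27 > J22 20 > J7 14 > J16 13 > J30 12 > J38 5 > J4 2.
J29 takes 140 to reach its cap of 140 ; 310 left.
J22 takes 100 to reach its cap of 100 ; 210 left.
J7: +70 to 70 (cap) ; 140 left.
J16 has room for 160 but only 140 remain, so it gets 140.
Total = 13×140 + 14×70 + 27×140 + 20×100 = 8580.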